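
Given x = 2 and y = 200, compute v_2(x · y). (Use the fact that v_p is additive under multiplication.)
v_2(400) = 4

v_p(x) = 1 (factor: 2 = 2^1 · 1); v_p(y) = 3 (factor: 200 = 2^3 · 25). Additivity: v_p(xy) = v_p(x) + v_p(y) = 1 + 3 = 4. (Direct check: xy = 400 = 2^4 · (25).)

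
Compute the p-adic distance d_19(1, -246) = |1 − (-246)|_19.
d_19(1, -246) = 1/19

Step 1 — x − y = 1 − (-246) = 247. Step 2 — v_19(247) = 1 (factor: 247 = (19^1 · 13); the sign does not affect v_p). Step 3 — |x − y|_19 = 19^{-1} = 1/19.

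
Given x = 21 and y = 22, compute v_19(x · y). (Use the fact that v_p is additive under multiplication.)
v_19(462) = 0

v_p(x) = 0 (factor: 21 = 19^0 · 21); v_p(y) = 0 (factor: 22 = 19^0 · 22). Additivity: v_p(xy) = v_p(x) + v_p(y) = 0 + 0 = 0. (Direct check: xy = 462 = 19^0 · (462).)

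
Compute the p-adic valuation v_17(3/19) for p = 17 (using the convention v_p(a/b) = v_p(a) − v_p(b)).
v_17(3/19) = 0

Factor powers of 17 from the numerator and denominator of the reduced fraction: 3 = 17^0 · 3 and 19 = 17^0 · 19. Apply v_p(a/b) = v_p(a) − v_p(b): v_17(3/19) = 0 − 0 = 0.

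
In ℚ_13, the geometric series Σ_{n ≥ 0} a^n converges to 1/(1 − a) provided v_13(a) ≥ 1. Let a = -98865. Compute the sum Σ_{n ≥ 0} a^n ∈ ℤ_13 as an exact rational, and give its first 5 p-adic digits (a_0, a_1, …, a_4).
Σ a^n = 1/(1 − a) = 1/98866;  first 5 digits = (1, 0, 0, 7, 9)

v_13(a) = 3 ≥ 1, so the series converges in ℤ_13 to 1/(1 − a) = 1/(1 − (-98865)) = 1/98866. Expand this rational in ℤ_13: compute digits iteratively via d_i = x_i mod 13, x_{i+1} = (x_i − d_i)/13. The first 5 digits are (1, 0, 0, 7, 9).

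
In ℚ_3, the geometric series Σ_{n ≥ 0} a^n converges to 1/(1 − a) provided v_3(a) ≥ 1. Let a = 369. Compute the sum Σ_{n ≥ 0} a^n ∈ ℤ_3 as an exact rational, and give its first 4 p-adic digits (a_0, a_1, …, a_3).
Σ a^n = 1/(1 − a) = -1/368;  first 4 digits = (1, 0, 2, 1)

v_3(a) = 2 ≥ 1, so the series converges in ℤ_3 to 1/(1 − a) = 1/(1 − 369) = -1/368. Expand this rational in ℤ_3: compute digits iteratively via d_i = x_i mod 3, x_{i+1} = (x_i − d_i)/3. The first 4 digits are (1, 0, 2, 1).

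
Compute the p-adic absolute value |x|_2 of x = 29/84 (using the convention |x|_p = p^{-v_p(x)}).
|29/84|_2 = 4

Step 1 — compute v_2(x) by factoring powers of 2 out of the numerator and denominator: v_2(29/84) = -2. Step 2 — apply |x|_p = p^{-v_p(x)} = 2^{2} = 4.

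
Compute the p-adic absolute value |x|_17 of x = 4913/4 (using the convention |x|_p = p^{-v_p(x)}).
|4913/4|_17 = 1/4913

Step 1 — compute v_17(x) by factoring powers of 17 out of the numerator and denominator: v_17(4913/4) = 3. Step 2 — apply |x|_p = p^{-v_p(x)} = 17^{-3} = 1/4913.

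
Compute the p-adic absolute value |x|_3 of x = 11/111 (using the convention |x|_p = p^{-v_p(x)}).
|11/111|_3 = 3

Step 1 — compute v_3(x) by factoring powers of 3 out of the numerator and denominator: v_3(11/111) = -1. Step 2 — apply |x|_p = p^{-v_p(x)} = 3^{1} = 3.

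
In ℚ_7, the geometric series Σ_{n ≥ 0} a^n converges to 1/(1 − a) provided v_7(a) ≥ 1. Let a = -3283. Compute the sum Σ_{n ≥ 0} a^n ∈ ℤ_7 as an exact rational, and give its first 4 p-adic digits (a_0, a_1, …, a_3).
Σ a^n = 1/(1 − a) = 1/3284;  first 4 digits = (1, 0, 3, 4)

v_7(a) = 2 ≥ 1, so the series converges in ℤ_7 to 1/(1 − a) = 1/(1 − (-3283)) = 1/3284. Expand this rational in ℤ_7: compute digits iteratively via d_i = x_i mod 7, x_{i+1} = (x_i − d_i)/7. The first 4 digits are (1, 0, 3, 4).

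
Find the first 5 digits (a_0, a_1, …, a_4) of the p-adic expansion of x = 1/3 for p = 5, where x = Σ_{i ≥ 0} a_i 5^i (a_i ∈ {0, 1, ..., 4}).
(a_0, …, a_4) = (2, 3, 1, 3, 1)

v_5(1/3) = 0 (numerator and denominator both coprime to 5), so x ∈ ℤ_5^×. Compute digits iteratively via a_i = x_i mod 5, x_{i+1} = (x_i − a_i)/5, with x_0 = x:
  x_0 = 1/3;  a_0 = 2;  x_1 = (x_0 − 2)/5 = -1/3
  x_1 = -1/3;  a_1 = 3;  x_2 = (x_1 − 3)/5 = -2/3
  x_2 = -2/3;  a_2 = 1;  x_3 = (x_2 − 1)/5 = -1/3
  x_3 = -1/3;  a_3 = 3;  x_4 = (x_3 − 3)/5 = -2/3
  x_4 = -2/3;  a_4 = 1;  x_5 = (x_4 − 1)/5 = -1/3
Digits: (2, 3, 1, 3, 1).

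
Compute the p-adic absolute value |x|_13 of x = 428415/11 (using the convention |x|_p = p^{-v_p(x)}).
|428415/11|_13 = 1/28561

Step 1 — compute v_13(x) by factoring powers of 13 out of the numerator and denominator: v_13(428415/11) = 4. Step 2 — apply |x|_p = p^{-v_p(x)} = 13^{-4} = 1/28561.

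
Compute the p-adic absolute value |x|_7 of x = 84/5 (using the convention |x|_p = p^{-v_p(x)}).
|84/5|_7 = 1/7

Step 1 — compute v_7(x) by factoring powers of 7 out of the numerator and denominator: v_7(84/5) = 1. Step 2 — apply |x|_p = p^{-v_p(x)} = 7^{-1} = 1/7.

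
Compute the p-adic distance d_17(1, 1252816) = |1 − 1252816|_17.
d_17(1, 1252816) = 1/83521

Step 1 — x − y = 1 − 1252816 = -1252815. Step 2 — v_17(-1252815) = 4 (factor: -1252815 = −(17^4 · 15); the sign does not affect v_p). Step 3 — |x − y|_17 = 17^{-4} = 1/83521.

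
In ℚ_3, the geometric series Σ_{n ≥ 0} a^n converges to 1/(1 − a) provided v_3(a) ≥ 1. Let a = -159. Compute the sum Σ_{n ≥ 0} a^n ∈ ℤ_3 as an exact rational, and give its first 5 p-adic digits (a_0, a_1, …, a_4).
Σ a^n = 1/(1 − a) = 1/160;  first 5 digits = (1, 1, 1, 1, 2)

v_3(a) = 1 ≥ 1, so the series converges in ℤ_3 to 1/(1 − a) = 1/(1 − (-159)) = 1/160. Expand this rational in ℤ_3: compute digits iteratively via d_i = x_i mod 3, x_{i+1} = (x_i − d_i)/3. The first 5 digits are (1, 1, 1, 1, 2).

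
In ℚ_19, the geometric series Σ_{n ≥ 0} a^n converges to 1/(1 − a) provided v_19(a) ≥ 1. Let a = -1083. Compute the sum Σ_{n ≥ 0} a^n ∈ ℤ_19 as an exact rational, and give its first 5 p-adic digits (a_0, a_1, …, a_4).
Σ a^n = 1/(1 − a) = 1/1084;  first 5 digits = (1, 0, 16, 18, 8)

v_19(a) = 2 ≥ 1, so the series converges in ℤ_19 to 1/(1 − a) = 1/(1 − (-1083)) = 1/1084. Expand this rational in ℤ_19: compute digits iteratively via d_i = x_i mod 19, x_{i+1} = (x_i − d_i)/19. The first 5 digits are (1, 0, 16, 18, 8).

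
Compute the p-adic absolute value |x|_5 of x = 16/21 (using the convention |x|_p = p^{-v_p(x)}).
|16/21|_5 = 1

Step 1 — compute v_5(x) by factoring powers of 5 out of the numerator and denominator: v_5(16/21) = 0. Step 2 — apply |x|_p = p^{-v_p(x)} = 5^{0} = 1.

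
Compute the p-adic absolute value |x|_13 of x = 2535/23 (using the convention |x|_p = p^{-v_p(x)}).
|2535/23|_13 = 1/169

Step 1 — compute v_13(x) by factoring powers of 13 out of the numerator and denominator: v_13(2535/23) = 2. Step 2 — apply |x|_p = p^{-v_p(x)} = 13^{-2} = 1/169.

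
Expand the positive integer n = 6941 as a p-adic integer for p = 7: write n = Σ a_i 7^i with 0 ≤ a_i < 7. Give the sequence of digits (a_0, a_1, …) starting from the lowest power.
(a_0, a_1, …) = (4, 4, 1, 6, 2)

Repeated division by 7 gives the digits low-to-high: 6941 = 4 + 4·7^1 + 1·7^2 + 6·7^3 + 2·7^4. Digit sequence: (4, 4, 1, 6, 2).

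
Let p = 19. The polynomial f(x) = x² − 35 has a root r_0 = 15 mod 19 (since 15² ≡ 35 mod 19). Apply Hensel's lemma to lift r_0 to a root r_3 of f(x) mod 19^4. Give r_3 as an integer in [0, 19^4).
r_3 = 14208 (mod 130321)

Hensel's recurrence: r_{i+1} = r_i − f(r_i)·(f′(r_i))^{-1} mod 19^{i+2}, with f′(x) = 2x. Iterate:
  r_0 = 15 (mod 19)
  r_1 = 129 (mod 361)
  r_2 = 490 (mod 6859)
  r_3 = 14208 (mod 130321)
Final: r_3 = 14208, and one checks f(r_3) ≡ 0 mod 19^4.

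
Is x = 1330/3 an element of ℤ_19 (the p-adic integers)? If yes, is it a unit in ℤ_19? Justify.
x ∈ ℤ_19 but not a unit; v_19(x) = 1 > 0

ℤ_19 = {x ∈ ℚ_19 : v_19(x) ≥ 0} and ℤ_19^× = {x ∈ ℤ_19 : v_19(x) = 0}. Here v_19(1330/3) = v_19(num) − v_19(den) = 1; compare against these criteria.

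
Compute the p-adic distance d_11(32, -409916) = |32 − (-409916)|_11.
d_11(32, -409916) = 1/14641

Step 1 — x − y = 32 − (-409916) = 409948. Step 2 — v_11(409948) = 4 (factor: 409948 = (11^4 · 28); the sign does not affect v_p). Step 3 — |x − y|_11 = 11^{-4} = 1/14641.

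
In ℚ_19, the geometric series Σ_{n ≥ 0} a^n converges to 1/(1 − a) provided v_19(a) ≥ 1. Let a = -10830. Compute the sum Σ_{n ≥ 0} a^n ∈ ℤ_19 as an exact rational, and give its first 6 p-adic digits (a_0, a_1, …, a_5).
Σ a^n = 1/(1 − a) = 1/10831;  first 6 digits = (1, 0, 8, 17, 6, 9)

v_19(a) = 2 ≥ 1, so the series converges in ℤ_19 to 1/(1 − a) = 1/(1 − (-10830)) = 1/10831. Expand this rational in ℤ_19: compute digits iteratively via d_i = x_i mod 19, x_{i+1} = (x_i − d_i)/19. The first 6 digits are (1, 0, 8, 17, 6, 9).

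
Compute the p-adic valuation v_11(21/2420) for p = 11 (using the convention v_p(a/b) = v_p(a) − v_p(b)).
v_11(21/2420) = -2

Factor powers of 11 from the numerator and denominator of the reduced fraction: 21 = 11^0 · 21 and 2420 = 11^2 · 20. Apply v_p(a/b) = v_p(a) − v_p(b): v_11(21/2420) = 0 − 2 = -2.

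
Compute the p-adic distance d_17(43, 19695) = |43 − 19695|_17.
d_17(43, 19695) = 1/4913

Step 1 — x − y = 43 − 19695 = -19652. Step 2 — v_17(-19652) = 3 (factor: -19652 = −(17^3 · 4); the sign does not affect v_p). Step 3 — |x − y|_17 = 17^{-3} = 1/4913.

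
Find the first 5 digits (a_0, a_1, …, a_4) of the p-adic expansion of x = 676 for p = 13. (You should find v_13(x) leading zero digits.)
(a_0, …, a_4) = (0, 0, 4, 0, 0)

v_13(676) = 2, so a_0 = ... = a_1 = 0. Factor out: x = 13^2 · u with u = 4 a unit in ℤ_13. Expand u iteratively via a_{v+i} = u_i mod 13, u_{i+1} = (u_i − a_{v+i})/13:
  u_0 = 4;  a_2 = 4;  u_1 = (u_0 − 4)/13 = 0
  u_1 = 0;  a_3 = 0;  u_2 = (u_1 − 0)/13 = 0
  u_2 = 0;  a_4 = 0;  u_3 = (u_2 − 0)/13 = 0
Digits: (0, 0, 4, 0, 0).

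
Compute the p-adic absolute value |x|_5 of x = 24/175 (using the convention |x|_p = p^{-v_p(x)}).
|24/175|_5 = 25

Step 1 — compute v_5(x) by factoring powers of 5 out of the numerator and denominator: v_5(24/175) = -2. Step 2 — apply |x|_p = p^{-v_p(x)} = 5^{2} = 25.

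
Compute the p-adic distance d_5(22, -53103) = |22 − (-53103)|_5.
d_5(22, -53103) = 1/3125

Step 1 — x − y = 22 − (-53103) = 53125. Step 2 — v_5(53125) = 5 (factor: 53125 = (5^5 · 17); the sign does not affect v_p). Step 3 — |x − y|_5 = 5^{-5} = 1/3125.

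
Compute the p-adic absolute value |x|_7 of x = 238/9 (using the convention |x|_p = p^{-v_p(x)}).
|238/9|_7 = 1/7

Step 1 — compute v_7(x) by factoring powers of 7 out of the numerator and denominator: v_7(238/9) = 1. Step 2 — apply |x|_p = p^{-v_p(x)} = 7^{-1} = 1/7.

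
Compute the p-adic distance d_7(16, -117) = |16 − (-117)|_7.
d_7(16, -117) = 1/7

Step 1 — x − y = 16 − (-117) = 133. Step 2 — v_7(133) = 1 (factor: 133 = (7^1 · 19); the sign does not affect v_p). Step 3 — |x − y|_7 = 7^{-1} = 1/7.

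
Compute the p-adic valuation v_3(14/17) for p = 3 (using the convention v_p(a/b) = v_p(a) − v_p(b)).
v_3(14/17) = 0

Factor powers of 3 from the numerator and denominator of the reduced fraction: 14 = 3^0 · 14 and 17 = 3^0 · 17. Apply v_p(a/b) = v_p(a) − v_p(b): v_3(14/17) = 0 − 0 = 0.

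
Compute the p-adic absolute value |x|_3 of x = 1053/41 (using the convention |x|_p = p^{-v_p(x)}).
|1053/41|_3 = 1/81

Step 1 — compute v_3(x) by factoring powers of 3 out of the numerator and denominator: v_3(1053/41) = 4. Step 2 — apply |x|_p = p^{-v_p(x)} = 3^{-4} = 1/81.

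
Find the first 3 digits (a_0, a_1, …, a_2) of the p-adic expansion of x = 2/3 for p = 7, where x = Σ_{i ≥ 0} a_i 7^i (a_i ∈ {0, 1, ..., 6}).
(a_0, …, a_2) = (3, 2, 2)

v_7(2/3) = 0 (numerator and denominator both coprime to 7), so x ∈ ℤ_7^×. Compute digits iteratively via a_i = x_i mod 7, x_{i+1} = (x_i − a_i)/7, with x_0 = x:
  x_0 = 2/3;  a_0 = 3;  x_1 = (x_0 − 3)/7 = -1/3
  x_1 = -1/3;  a_1 = 2;  x_2 = (x_1 − 2)/7 = -1/3
  x_2 = -1/3;  a_2 = 2;  x_3 = (x_2 − 2)/7 = -1/3
Digits: (3, 2, 2).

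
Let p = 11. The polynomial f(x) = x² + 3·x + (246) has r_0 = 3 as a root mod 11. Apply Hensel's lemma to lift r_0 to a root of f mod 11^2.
r_1 = 14 (mod 121)

Hensel: r_{i+1} = r_i − f(r_i)·(f′(r_i))^{-1} mod 11^{i+2}, f′(x) = 2x + 3. Iterate:
  r_0 = 3 (mod 11)
  r_1 = 14 (mod 121)
Final: r = 14 satisfies f(r) ≡ 0 mod 11^2.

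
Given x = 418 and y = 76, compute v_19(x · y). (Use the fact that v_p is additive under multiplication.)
v_19(31768) = 2

v_p(x) = 1 (factor: 418 = 19^1 · 22); v_p(y) = 1 (factor: 76 = 19^1 · 4). Additivity: v_p(xy) = v_p(x) + v_p(y) = 1 + 1 = 2. (Direct check: xy = 31768 = 19^2 · (88).)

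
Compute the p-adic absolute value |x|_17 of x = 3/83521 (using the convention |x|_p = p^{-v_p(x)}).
|3/83521|_17 = 83521

Step 1 — compute v_17(x) by factoring powers of 17 out of the numerator and denominator: v_17(3/83521) = -4. Step 2 — apply |x|_p = p^{-v_p(x)} = 17^{4} = 83521.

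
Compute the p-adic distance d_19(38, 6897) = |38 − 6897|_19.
d_19(38, 6897) = 1/6859

Step 1 — x − y = 38 − 6897 = -6859. Step 2 — v_19(-6859) = 3 (factor: -6859 = −(19^3 · 1); the sign does not affect v_p). Step 3 — |x − y|_19 = 19^{-3} = 1/6859.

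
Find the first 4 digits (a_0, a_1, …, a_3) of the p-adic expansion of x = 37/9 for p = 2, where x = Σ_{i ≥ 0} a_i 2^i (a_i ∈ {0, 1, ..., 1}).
(a_0, …, a_3) = (1, 0, 1, 1)

v_2(37/9) = 0 (numerator and denominator both coprime to 2), so x ∈ ℤ_2^×. Compute digits iteratively via a_i = x_i mod 2, x_{i+1} = (x_i − a_i)/2, with x_0 = x:
  x_0 = 37/9;  a_0 = 1;  x_1 = (x_0 − 1)/2 = 14/9
  x_1 = 14/9;  a_1 = 0;  x_2 = (x_1 − 0)/2 = 7/9
  x_2 = 7/9;  a_2 = 1;  x_3 = (x_2 − 1)/2 = -1/9
  x_3 = -1/9;  a_3 = 1;  x_4 = (x_3 − 1)/2 = -5/9
Digits: (1, 0, 1, 1).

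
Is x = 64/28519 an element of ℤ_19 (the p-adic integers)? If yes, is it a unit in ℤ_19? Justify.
x ∉ ℤ_19 (v_19(x) = -2 < 0)

ℤ_19 = {x ∈ ℚ_19 : v_19(x) ≥ 0} and ℤ_19^× = {x ∈ ℤ_19 : v_19(x) = 0}. Here v_19(64/28519) = v_19(num) − v_19(den) = -2; compare against these criteria.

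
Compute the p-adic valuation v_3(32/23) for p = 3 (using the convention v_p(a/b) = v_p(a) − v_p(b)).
v_3(32/23) = 0

Factor powers of 3 from the numerator and denominator of the reduced fraction: 32 = 3^0 · 32 and 23 = 3^0 · 23. Apply v_p(a/b) = v_p(a) − v_p(b): v_3(32/23) = 0 − 0 = 0.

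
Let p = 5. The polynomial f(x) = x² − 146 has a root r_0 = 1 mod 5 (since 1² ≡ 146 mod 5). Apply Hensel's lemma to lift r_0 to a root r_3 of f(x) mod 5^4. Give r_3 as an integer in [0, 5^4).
r_3 = 211 (mod 625)

Hensel's recurrence: r_{i+1} = r_i − f(r_i)·(f′(r_i))^{-1} mod 5^{i+2}, with f′(x) = 2x. Iterate:
  r_0 = 1 (mod 5)
  r_1 = 11 (mod 25)
  r_2 = 86 (mod 125)
  r_3 = 211 (mod 625)
Final: r_3 = 211, and one checks f(r_3) ≡ 0 mod 5^4.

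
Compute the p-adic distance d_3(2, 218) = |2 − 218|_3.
d_3(2, 218) = 1/27

Step 1 — x − y = 2 − 218 = -216. Step 2 — v_3(-216) = 3 (factor: -216 = −(3^3 · 8); the sign does not affect v_p). Step 3 — |x − y|_3 = 3^{-3} = 1/27.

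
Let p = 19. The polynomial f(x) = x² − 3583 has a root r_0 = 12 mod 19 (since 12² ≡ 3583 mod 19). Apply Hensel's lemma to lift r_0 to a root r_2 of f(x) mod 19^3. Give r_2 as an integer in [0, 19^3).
r_2 = 4382 (mod 6859)

Hensel's recurrence: r_{i+1} = r_i − f(r_i)·(f′(r_i))^{-1} mod 19^{i+2}, with f′(x) = 2x. Iterate:
  r_0 = 12 (mod 19)
  r_1 = 50 (mod 361)
  r_2 = 4382 (mod 6859)
Final: r_2 = 4382, and one checks f(r_2) ≡ 0 mod 19^3.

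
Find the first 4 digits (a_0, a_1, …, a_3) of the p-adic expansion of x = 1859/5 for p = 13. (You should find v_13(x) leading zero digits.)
(a_0, …, a_3) = (0, 0, 10, 2)

v_13(1859/5) = 2, so a_0 = ... = a_1 = 0. Factor out: x = 13^2 · u with u = 11/5 a unit in ℤ_13. Expand u iteratively via a_{v+i} = u_i mod 13, u_{i+1} = (u_i − a_{v+i})/13:
  u_0 = 11/5;  a_2 = 10;  u_1 = (u_0 − 10)/13 = -3/5
  u_1 = -3/5;  a_3 = 2;  u_2 = (u_1 − 2)/13 = -1/5
Digits: (0, 0, 10, 2).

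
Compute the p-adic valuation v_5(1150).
v_5(1150) = 2

v_5(n) is the largest exponent k such that 5^k divides n. Factor out: 1150 = 5^2 · 46. (Sign doesn't affect v_p.) So v_5(1150) = 2.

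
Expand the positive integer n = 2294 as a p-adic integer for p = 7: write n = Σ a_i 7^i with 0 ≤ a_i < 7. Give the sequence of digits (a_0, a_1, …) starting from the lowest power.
(a_0, a_1, …) = (5, 5, 4, 6)

Repeated division by 7 gives the digits low-to-high: 2294 = 5 + 5·7^1 + 4·7^2 + 6·7^3. Digit sequence: (5, 5, 4, 6).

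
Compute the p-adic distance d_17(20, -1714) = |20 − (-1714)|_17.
d_17(20, -1714) = 1/289

Step 1 — x − y = 20 − (-1714) = 1734. Step 2 — v_17(1734) = 2 (factor: 1734 = (17^2 · 6); the sign does not affect v_p). Step 3 — |x − y|_17 = 17^{-2} = 1/289.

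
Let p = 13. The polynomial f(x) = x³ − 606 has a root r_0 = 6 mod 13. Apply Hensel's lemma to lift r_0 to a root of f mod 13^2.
r_1 = 19 (mod 169)

Hensel: r_{i+1} = r_i − f(r_i)/f′(r_i) mod 13^{i+2}, where f′(x) = 3x². Iterate:
  r_0 = 6 (mod 13)
  r_1 = 19 (mod 169)
Final: r = 19 with f(r) ≡ 0 mod 13^2.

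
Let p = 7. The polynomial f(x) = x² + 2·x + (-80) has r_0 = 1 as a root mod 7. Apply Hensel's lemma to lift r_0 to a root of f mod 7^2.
r_1 = 8 (mod 49)

Hensel: r_{i+1} = r_i − f(r_i)·(f′(r_i))^{-1} mod 7^{i+2}, f′(x) = 2x + 2. Iterate:
  r_0 = 1 (mod 7)
  r_1 = 8 (mod 49)
Final: r = 8 satisfies f(r) ≡ 0 mod 7^2.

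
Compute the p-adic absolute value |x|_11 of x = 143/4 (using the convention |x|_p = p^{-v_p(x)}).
|143/4|_11 = 1/11

Step 1 — compute v_11(x) by factoring powers of 11 out of the numerator and denominator: v_11(143/4) = 1. Step 2 — apply |x|_p = p^{-v_p(x)} = 11^{-1} = 1/11.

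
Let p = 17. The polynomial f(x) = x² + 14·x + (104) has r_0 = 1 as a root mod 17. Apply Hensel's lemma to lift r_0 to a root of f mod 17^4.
r_3 = 50695 (mod 83521)

Hensel: r_{i+1} = r_i − f(r_i)·(f′(r_i))^{-1} mod 17^{i+2}, f′(x) = 2x + 14. Iterate:
  r_0 = 1 (mod 17)
  r_1 = 120 (mod 289)
  r_2 = 1565 (mod 4913)
  r_3 = 50695 (mod 83521)
Final: r = 50695 satisfies f(r) ≡ 0 mod 17^4.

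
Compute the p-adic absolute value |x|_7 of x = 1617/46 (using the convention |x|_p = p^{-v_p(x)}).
|1617/46|_7 = 1/49

Step 1 — compute v_7(x) by factoring powers of 7 out of the numerator and denominator: v_7(1617/46) = 2. Step 2 — apply |x|_p = p^{-v_p(x)} = 7^{-2} = 1/49.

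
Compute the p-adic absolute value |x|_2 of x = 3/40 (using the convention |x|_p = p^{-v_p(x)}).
|3/40|_2 = 8

Step 1 — compute v_2(x) by factoring powers of 2 out of the numerator and denominator: v_2(3/40) = -3. Step 2 — apply |x|_p = p^{-v_p(x)} = 2^{3} = 8.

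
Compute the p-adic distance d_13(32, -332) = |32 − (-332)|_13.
d_13(32, -332) = 1/13

Step 1 — x − y = 32 − (-332) = 364. Step 2 — v_13(364) = 1 (factor: 364 = (13^1 · 28); the sign does not affect v_p). Step 3 — |x − y|_13 = 13^{-1} = 1/13.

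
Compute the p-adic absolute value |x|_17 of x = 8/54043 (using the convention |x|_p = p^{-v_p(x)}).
|8/54043|_17 = 4913

Step 1 — compute v_17(x) by factoring powers of 17 out of the numerator and denominator: v_17(8/54043) = -3. Step 2 — apply |x|_p = p^{-v_p(x)} = 17^{3} = 4913.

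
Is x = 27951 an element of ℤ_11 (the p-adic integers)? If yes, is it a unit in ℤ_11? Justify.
x ∈ ℤ_11 but not a unit; v_11(x) = 3 > 0

ℤ_11 = {x ∈ ℚ_11 : v_11(x) ≥ 0} and ℤ_11^× = {x ∈ ℤ_11 : v_11(x) = 0}. Here v_11(27951) = v_11(num) − v_11(den) = 3; compare against these criteria.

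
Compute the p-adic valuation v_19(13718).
v_19(13718) = 3

v_19(n) is the largest exponent k such that 19^k divides n. Factor out: 13718 = 19^3 · 2. (Sign doesn't affect v_p.) So v_19(13718) = 3.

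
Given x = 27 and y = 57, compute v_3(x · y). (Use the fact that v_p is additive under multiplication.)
v_3(1539) = 4

v_p(x) = 3 (factor: 27 = 3^3 · 1); v_p(y) = 1 (factor: 57 = 3^1 · 19). Additivity: v_p(xy) = v_p(x) + v_p(y) = 3 + 1 = 4. (Direct check: xy = 1539 = 3^4 · (19).)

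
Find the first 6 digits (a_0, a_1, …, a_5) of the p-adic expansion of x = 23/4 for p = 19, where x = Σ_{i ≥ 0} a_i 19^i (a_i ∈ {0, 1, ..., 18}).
(a_0, …, a_5) = (1, 5, 14, 4, 14, 4)

v_19(23/4) = 0 (numerator and denominator both coprime to 19), so x ∈ ℤ_19^×. Compute digits iteratively via a_i = x_i mod 19, x_{i+1} = (x_i − a_i)/19, with x_0 = x:
  x_0 = 23/4;  a_0 = 1;  x_1 = (x_0 − 1)/19 = 1/4
  x_1 = 1/4;  a_1 = 5;  x_2 = (x_1 − 5)/19 = -1/4
  x_2 = -1/4;  a_2 = 14;  x_3 = (x_2 − 14)/19 = -3/4
  x_3 = -3/4;  a_3 = 4;  x_4 = (x_3 − 4)/19 = -1/4
  x_4 = -1/4;  a_4 = 14;  x_5 = (x_4 − 14)/19 = -3/4
  x_5 = -3/4;  a_5 = 4;  x_6 = (x_5 − 4)/19 = -1/4
Digits: (1, 5, 14, 4, 14, 4).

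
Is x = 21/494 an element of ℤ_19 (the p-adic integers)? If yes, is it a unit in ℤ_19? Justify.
x ∉ ℤ_19 (v_19(x) = -1 < 0)

ℤ_19 = {x ∈ ℚ_19 : v_19(x) ≥ 0} and ℤ_19^× = {x ∈ ℤ_19 : v_19(x) = 0}. Here v_19(21/494) = v_19(num) − v_19(den) = -1; compare against these criteria.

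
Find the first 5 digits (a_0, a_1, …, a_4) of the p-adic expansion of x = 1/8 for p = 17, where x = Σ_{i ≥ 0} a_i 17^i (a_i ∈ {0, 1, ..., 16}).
(a_0, …, a_4) = (15, 14, 14, 14, 14)

v_17(1/8) = 0 (numerator and denominator both coprime to 17), so x ∈ ℤ_17^×. Compute digits iteratively via a_i = x_i mod 17, x_{i+1} = (x_i − a_i)/17, with x_0 = x:
  x_0 = 1/8;  a_0 = 15;  x_1 = (x_0 − 15)/17 = -7/8
  x_1 = -7/8;  a_1 = 14;  x_2 = (x_1 − 14)/17 = -7/8
  x_2 = -7/8;  a_2 = 14;  x_3 = (x_2 − 14)/17 = -7/8
  x_3 = -7/8;  a_3 = 14;  x_4 = (x_3 − 14)/17 = -7/8
  x_4 = -7/8;  a_4 = 14;  x_5 = (x_4 − 14)/17 = -7/8
Digits: (15, 14, 14, 14, 14).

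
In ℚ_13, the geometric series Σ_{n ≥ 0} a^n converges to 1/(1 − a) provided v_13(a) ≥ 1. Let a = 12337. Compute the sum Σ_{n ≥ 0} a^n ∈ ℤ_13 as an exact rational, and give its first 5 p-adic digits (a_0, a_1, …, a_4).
Σ a^n = 1/(1 − a) = -1/12336;  first 5 digits = (1, 0, 8, 5, 12)

v_13(a) = 2 ≥ 1, so the series converges in ℤ_13 to 1/(1 − a) = 1/(1 − 12337) = -1/12336. Expand this rational in ℤ_13: compute digits iteratively via d_i = x_i mod 13, x_{i+1} = (x_i − d_i)/13. The first 5 digits are (1, 0, 8, 5, 12).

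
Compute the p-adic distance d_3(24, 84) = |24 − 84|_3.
d_3(24, 84) = 1/3

Step 1 — x − y = 24 − 84 = -60. Step 2 — v_3(-60) = 1 (factor: -60 = −(3^1 · 20); the sign does not affect v_p). Step 3 — |x − y|_3 = 3^{-1} = 1/3.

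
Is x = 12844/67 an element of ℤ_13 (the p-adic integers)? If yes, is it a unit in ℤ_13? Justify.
x ∈ ℤ_13 but not a unit; v_13(x) = 2 > 0

ℤ_13 = {x ∈ ℚ_13 : v_13(x) ≥ 0} and ℤ_13^× = {x ∈ ℤ_13 : v_13(x) = 0}. Here v_13(12844/67) = v_13(num) − v_13(den) = 2; compare against these criteria.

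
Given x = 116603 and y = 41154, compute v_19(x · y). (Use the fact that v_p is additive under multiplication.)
v_19(4798679862) = 6

v_p(x) = 3 (factor: 116603 = 19^3 · 17); v_p(y) = 3 (factor: 41154 = 19^3 · 6). Additivity: v_p(xy) = v_p(x) + v_p(y) = 3 + 3 = 6. (Direct check: xy = 4798679862 = 19^6 · (102).)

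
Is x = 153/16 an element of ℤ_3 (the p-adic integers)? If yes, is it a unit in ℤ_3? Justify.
x ∈ ℤ_3 but not a unit; v_3(x) = 2 > 0

ℤ_3 = {x ∈ ℚ_3 : v_3(x) ≥ 0} and ℤ_3^× = {x ∈ ℤ_3 : v_3(x) = 0}. Here v_3(153/16) = v_3(num) − v_3(den) = 2; compare against these criteria.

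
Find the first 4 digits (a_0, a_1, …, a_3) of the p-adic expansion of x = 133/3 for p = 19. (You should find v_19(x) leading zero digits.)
(a_0, …, a_3) = (0, 15, 12, 12)

v_19(133/3) = 1, so a_0 = ... = a_0 = 0. Factor out: x = 19^1 · u with u = 7/3 a unit in ℤ_19. Expand u iteratively via a_{v+i} = u_i mod 19, u_{i+1} = (u_i − a_{v+i})/19:
  u_0 = 7/3;  a_1 = 15;  u_1 = (u_0 − 15)/19 = -2/3
  u_1 = -2/3;  a_2 = 12;  u_2 = (u_1 − 12)/19 = -2/3
  u_2 = -2/3;  a_3 = 12;  u_3 = (u_2 − 12)/19 = -2/3
Digits: (0, 15, 12, 12).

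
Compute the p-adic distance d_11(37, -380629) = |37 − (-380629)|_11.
d_11(37, -380629) = 1/14641

Step 1 — x − y = 37 − (-380629) = 380666. Step 2 — v_11(380666) = 4 (factor: 380666 = (11^4 · 26); the sign does not affect v_p). Step 3 — |x − y|_11 = 11^{-4} = 1/14641.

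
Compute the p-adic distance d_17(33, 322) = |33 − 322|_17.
d_17(33, 322) = 1/289

Step 1 — x − y = 33 − 322 = -289. Step 2 — v_17(-289) = 2 (factor: -289 = −(17^2 · 1); the sign does not affect v_p). Step 3 — |x − y|_17 = 17^{-2} = 1/289.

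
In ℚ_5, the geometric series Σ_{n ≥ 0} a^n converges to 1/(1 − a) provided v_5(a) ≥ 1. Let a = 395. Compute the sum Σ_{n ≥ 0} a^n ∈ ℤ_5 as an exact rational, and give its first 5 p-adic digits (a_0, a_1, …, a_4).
Σ a^n = 1/(1 − a) = -1/394;  first 5 digits = (1, 4, 1, 0, 4)

v_5(a) = 1 ≥ 1, so the series converges in ℤ_5 to 1/(1 − a) = 1/(1 − 395) = -1/394. Expand this rational in ℤ_5: compute digits iteratively via d_i = x_i mod 5, x_{i+1} = (x_i − d_i)/5. The first 5 digits are (1, 4, 1, 0, 4).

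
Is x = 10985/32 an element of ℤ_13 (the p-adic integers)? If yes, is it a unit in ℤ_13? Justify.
x ∈ ℤ_13 but not a unit; v_13(x) = 3 > 0

ℤ_13 = {x ∈ ℚ_13 : v_13(x) ≥ 0} and ℤ_13^× = {x ∈ ℤ_13 : v_13(x) = 0}. Here v_13(10985/32) = v_13(num) − v_13(den) = 3; compare against these criteria.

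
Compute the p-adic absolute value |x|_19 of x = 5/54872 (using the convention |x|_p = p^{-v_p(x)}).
|5/54872|_19 = 6859

Step 1 — compute v_19(x) by factoring powers of 19 out of the numerator and denominator: v_19(5/54872) = -3. Step 2 — apply |x|_p = p^{-v_p(x)} = 19^{3} = 6859.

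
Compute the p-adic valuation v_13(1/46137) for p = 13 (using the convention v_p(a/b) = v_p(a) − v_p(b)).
v_13(1/46137) = -3

Factor powers of 13 from the numerator and denominator of the reduced fraction: 1 = 13^0 · 1 and 46137 = 13^3 · 21. Apply v_p(a/b) = v_p(a) − v_p(b): v_13(1/46137) = 0 − 3 = -3.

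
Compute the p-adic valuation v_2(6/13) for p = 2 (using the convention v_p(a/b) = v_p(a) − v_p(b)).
v_2(6/13) = 1

Factor powers of 2 from the numerator and denominator of the reduced fraction: 6 = 2^1 · 3 and 13 = 2^0 · 13. Apply v_p(a/b) = v_p(a) − v_p(b): v_2(6/13) = 1 − 0 = 1.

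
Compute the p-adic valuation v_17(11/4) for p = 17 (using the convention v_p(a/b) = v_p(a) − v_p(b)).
v_17(11/4) = 0

Factor powers of 17 from the numerator and denominator of the reduced fraction: 11 = 17^0 · 11 and 4 = 17^0 · 4. Apply v_p(a/b) = v_p(a) − v_p(b): v_17(11/4) = 0 − 0 = 0.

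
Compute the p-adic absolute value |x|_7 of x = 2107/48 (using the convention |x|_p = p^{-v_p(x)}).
|2107/48|_7 = 1/49

Step 1 — compute v_7(x) by factoring powers of 7 out of the numerator and denominator: v_7(2107/48) = 2. Step 2 — apply |x|_p = p^{-v_p(x)} = 7^{-2} = 1/49.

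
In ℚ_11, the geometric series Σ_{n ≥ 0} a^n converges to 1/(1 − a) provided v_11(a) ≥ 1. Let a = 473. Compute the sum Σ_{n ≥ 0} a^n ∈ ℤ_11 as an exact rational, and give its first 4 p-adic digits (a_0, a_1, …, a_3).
Σ a^n = 1/(1 − a) = -1/472;  first 4 digits = (1, 10, 4, 2)

v_11(a) = 1 ≥ 1, so the series converges in ℤ_11 to 1/(1 − a) = 1/(1 − 473) = -1/472. Expand this rational in ℤ_11: compute digits iteratively via d_i = x_i mod 11, x_{i+1} = (x_i − d_i)/11. The first 4 digits are (1, 10, 4, 2).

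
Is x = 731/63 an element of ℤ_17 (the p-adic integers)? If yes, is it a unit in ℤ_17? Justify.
x ∈ ℤ_17 but not a unit; v_17(x) = 1 > 0

ℤ_17 = {x ∈ ℚ_17 : v_17(x) ≥ 0} and ℤ_17^× = {x ∈ ℤ_17 : v_17(x) = 0}. Here v_17(731/63) = v_17(num) − v_17(den) = 1; compare against these criteria.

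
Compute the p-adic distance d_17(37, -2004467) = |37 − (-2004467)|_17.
d_17(37, -2004467) = 1/83521

Step 1 — x − y = 37 − (-2004467) = 2004504. Step 2 — v_17(2004504) = 4 (factor: 2004504 = (17^4 · 24); the sign does not affect v_p). Step 3 — |x − y|_17 = 17^{-4} = 1/83521.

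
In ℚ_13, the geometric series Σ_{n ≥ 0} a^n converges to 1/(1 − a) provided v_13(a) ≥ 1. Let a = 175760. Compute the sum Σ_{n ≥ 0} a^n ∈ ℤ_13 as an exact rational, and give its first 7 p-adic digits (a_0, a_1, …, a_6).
Σ a^n = 1/(1 − a) = -1/175759;  first 7 digits = (1, 0, 0, 2, 6, 0, 4)

v_13(a) = 3 ≥ 1, so the series converges in ℤ_13 to 1/(1 − a) = 1/(1 − 175760) = -1/175759. Expand this rational in ℤ_13: compute digits iteratively via d_i = x_i mod 13, x_{i+1} = (x_i − d_i)/13. The first 7 digits are (1, 0, 0, 2, 6, 0, 4).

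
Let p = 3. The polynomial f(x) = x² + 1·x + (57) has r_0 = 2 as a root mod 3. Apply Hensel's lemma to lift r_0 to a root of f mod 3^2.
r_1 = 2 (mod 9)

Hensel: r_{i+1} = r_i − f(r_i)·(f′(r_i))^{-1} mod 3^{i+2}, f′(x) = 2x + 1. Iterate:
  r_0 = 2 (mod 3)
  r_1 = 2 (mod 9)
Final: r = 2 satisfies f(r) ≡ 0 mod 3^2.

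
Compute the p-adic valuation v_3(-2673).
v_3(-2673) = 5

v_3(n) is the largest exponent k such that 3^k divides n. Factor out: -2673 = -3^5 · 11. (Sign doesn't affect v_p.) So v_3(-2673) = 5.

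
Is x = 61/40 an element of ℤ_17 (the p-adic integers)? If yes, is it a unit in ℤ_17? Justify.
x ∈ ℤ_17^× (unit); v_17(x) = 0

ℤ_17 = {x ∈ ℚ_17 : v_17(x) ≥ 0} and ℤ_17^× = {x ∈ ℤ_17 : v_17(x) = 0}. Here v_17(61/40) = v_17(num) − v_17(den) = 0; compare against these criteria.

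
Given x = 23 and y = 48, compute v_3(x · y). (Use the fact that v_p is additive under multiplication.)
v_3(1104) = 1

v_p(x) = 0 (factor: 23 = 3^0 · 23); v_p(y) = 1 (factor: 48 = 3^1 · 16). Additivity: v_p(xy) = v_p(x) + v_p(y) = 0 + 1 = 1. (Direct check: xy = 1104 = 3^1 · (368).)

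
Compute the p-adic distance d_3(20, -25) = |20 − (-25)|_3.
d_3(20, -25) = 1/9

Step 1 — x − y = 20 − (-25) = 45. Step 2 — v_3(45) = 2 (factor: 45 = (3^2 · 5); the sign does not affect v_p). Step 3 — |x − y|_3 = 3^{-2} = 1/9.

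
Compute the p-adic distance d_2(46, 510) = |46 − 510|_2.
d_2(46, 510) = 1/16

Step 1 — x − y = 46 − 510 = -464. Step 2 — v_2(-464) = 4 (factor: -464 = −(2^4 · 29); the sign does not affect v_p). Step 3 — |x − y|_2 = 2^{-4} = 1/16.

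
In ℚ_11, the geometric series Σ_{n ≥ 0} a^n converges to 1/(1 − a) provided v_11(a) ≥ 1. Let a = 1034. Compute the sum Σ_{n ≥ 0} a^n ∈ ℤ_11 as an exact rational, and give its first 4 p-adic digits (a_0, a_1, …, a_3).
Σ a^n = 1/(1 − a) = -1/1033;  first 4 digits = (1, 6, 0, 8)

v_11(a) = 1 ≥ 1, so the series converges in ℤ_11 to 1/(1 − a) = 1/(1 − 1034) = -1/1033. Expand this rational in ℤ_11: compute digits iteratively via d_i = x_i mod 11, x_{i+1} = (x_i − d_i)/11. The first 4 digits are (1, 6, 0, 8).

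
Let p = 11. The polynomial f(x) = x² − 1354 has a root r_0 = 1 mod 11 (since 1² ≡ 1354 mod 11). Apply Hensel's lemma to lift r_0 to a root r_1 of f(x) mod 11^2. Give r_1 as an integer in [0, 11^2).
r_1 = 12 (mod 121)

Hensel's recurrence: r_{i+1} = r_i − f(r_i)·(f′(r_i))^{-1} mod 11^{i+2}, with f′(x) = 2x. Iterate:
  r_0 = 1 (mod 11)
  r_1 = 12 (mod 121)
Final: r_1 = 12, and one checks f(r_1) ≡ 0 mod 11^2.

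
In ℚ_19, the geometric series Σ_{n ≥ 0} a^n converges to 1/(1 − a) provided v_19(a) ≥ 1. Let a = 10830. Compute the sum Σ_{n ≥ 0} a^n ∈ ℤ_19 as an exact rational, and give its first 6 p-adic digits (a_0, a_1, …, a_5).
Σ a^n = 1/(1 − a) = -1/10829;  first 6 digits = (1, 0, 11, 1, 7, 9)

v_19(a) = 2 ≥ 1, so the series converges in ℤ_19 to 1/(1 − a) = 1/(1 − 10830) = -1/10829. Expand this rational in ℤ_19: compute digits iteratively via d_i = x_i mod 19, x_{i+1} = (x_i − d_i)/19. The first 6 digits are (1, 0, 11, 1, 7, 9).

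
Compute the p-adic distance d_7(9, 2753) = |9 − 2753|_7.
d_7(9, 2753) = 1/343

Step 1 — x − y = 9 − 2753 = -2744. Step 2 — v_7(-2744) = 3 (factor: -2744 = −(7^3 · 8); the sign does not affect v_p). Step 3 — |x − y|_7 = 7^{-3} = 1/343.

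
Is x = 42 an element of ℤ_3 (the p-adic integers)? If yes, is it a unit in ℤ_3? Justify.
x ∈ ℤ_3 but not a unit; v_3(x) = 1 > 0

ℤ_3 = {x ∈ ℚ_3 : v_3(x) ≥ 0} and ℤ_3^× = {x ∈ ℤ_3 : v_3(x) = 0}. Here v_3(42) = v_3(num) − v_3(den) = 1; compare against these criteria.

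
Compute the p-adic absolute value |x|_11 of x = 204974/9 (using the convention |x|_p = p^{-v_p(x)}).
|204974/9|_11 = 1/14641

Step 1 — compute v_11(x) by factoring powers of 11 out of the numerator and denominator: v_11(204974/9) = 4. Step 2 — apply |x|_p = p^{-v_p(x)} = 11^{-4} = 1/14641.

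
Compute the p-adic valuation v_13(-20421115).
v_13(-20421115) = 5

v_13(n) is the largest exponent k such that 13^k divides n. Factor out: -20421115 = -13^5 · 55. (Sign doesn't affect v_p.) So v_13(-20421115) = 5.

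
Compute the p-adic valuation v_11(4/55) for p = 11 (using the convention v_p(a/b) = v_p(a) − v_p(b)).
v_11(4/55) = -1

Factor powers of 11 from the numerator and denominator of the reduced fraction: 4 = 11^0 · 4 and 55 = 11^1 · 5. Apply v_p(a/b) = v_p(a) − v_p(b): v_11(4/55) = 0 − 1 = -1.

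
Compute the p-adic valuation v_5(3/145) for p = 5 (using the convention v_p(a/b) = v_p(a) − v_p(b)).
v_5(3/145) = -1

Factor powers of 5 from the numerator and denominator of the reduced fraction: 3 = 5^0 · 3 and 145 = 5^1 · 29. Apply v_p(a/b) = v_p(a) − v_p(b): v_5(3/145) = 0 − 1 = -1.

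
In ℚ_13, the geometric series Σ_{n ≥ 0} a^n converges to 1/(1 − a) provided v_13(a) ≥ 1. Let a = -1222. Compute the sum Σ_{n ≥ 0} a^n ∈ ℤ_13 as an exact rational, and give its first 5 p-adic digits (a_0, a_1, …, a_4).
Σ a^n = 1/(1 − a) = 1/1223;  first 5 digits = (1, 10, 1, 2, 7)

v_13(a) = 1 ≥ 1, so the series converges in ℤ_13 to 1/(1 − a) = 1/(1 − (-1222)) = 1/1223. Expand this rational in ℤ_13: compute digits iteratively via d_i = x_i mod 13, x_{i+1} = (x_i − d_i)/13. The first 5 digits are (1, 10, 1, 2, 7).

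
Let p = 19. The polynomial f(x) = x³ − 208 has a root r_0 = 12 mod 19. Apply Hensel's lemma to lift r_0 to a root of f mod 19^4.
r_3 = 80458 (mod 130321)

Hensel: r_{i+1} = r_i − f(r_i)/f′(r_i) mod 19^{i+2}, where f′(x) = 3x². Iterate:
  r_0 = 12 (mod 19)
  r_1 = 316 (mod 361)
  r_2 = 5009 (mod 6859)
  r_3 = 80458 (mod 130321)
Final: r = 80458 with f(r) ≡ 0 mod 19^4.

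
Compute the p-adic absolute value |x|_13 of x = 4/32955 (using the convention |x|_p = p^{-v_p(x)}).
|4/32955|_13 = 2197

Step 1 — compute v_13(x) by factoring powers of 13 out of the numerator and denominator: v_13(4/32955) = -3. Step 2 — apply |x|_p = p^{-v_p(x)} = 13^{3} = 2197.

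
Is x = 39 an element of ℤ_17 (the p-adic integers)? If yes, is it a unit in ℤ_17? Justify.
x ∈ ℤ_17^× (unit); v_17(x) = 0

ℤ_17 = {x ∈ ℚ_17 : v_17(x) ≥ 0} and ℤ_17^× = {x ∈ ℤ_17 : v_17(x) = 0}. Here v_17(39) = v_17(num) − v_17(den) = 0; compare against these criteria.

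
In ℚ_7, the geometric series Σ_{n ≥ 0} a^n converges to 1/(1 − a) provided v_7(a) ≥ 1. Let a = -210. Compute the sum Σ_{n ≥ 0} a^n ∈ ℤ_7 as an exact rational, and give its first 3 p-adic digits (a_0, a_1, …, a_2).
Σ a^n = 1/(1 − a) = 1/211;  first 3 digits = (1, 5, 6)

v_7(a) = 1 ≥ 1, so the series converges in ℤ_7 to 1/(1 − a) = 1/(1 − (-210)) = 1/211. Expand this rational in ℤ_7: compute digits iteratively via d_i = x_i mod 7, x_{i+1} = (x_i − d_i)/7. The first 3 digits are (1, 5, 6).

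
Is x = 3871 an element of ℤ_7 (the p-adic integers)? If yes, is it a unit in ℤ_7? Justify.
x ∈ ℤ_7 but not a unit; v_7(x) = 2 > 0

ℤ_7 = {x ∈ ℚ_7 : v_7(x) ≥ 0} and ℤ_7^× = {x ∈ ℤ_7 : v_7(x) = 0}. Here v_7(3871) = v_7(num) − v_7(den) = 2; compare against these criteria.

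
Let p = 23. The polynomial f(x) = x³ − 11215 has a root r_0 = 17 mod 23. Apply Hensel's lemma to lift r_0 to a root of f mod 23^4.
r_3 = 87762 (mod 279841)

Hensel: r_{i+1} = r_i − f(r_i)/f′(r_i) mod 23^{i+2}, where f′(x) = 3x². Iterate:
  r_0 = 17 (mod 23)
  r_1 = 477 (mod 529)
  r_2 = 2593 (mod 12167)
  r_3 = 87762 (mod 279841)
Final: r = 87762 with f(r) ≡ 0 mod 23^4.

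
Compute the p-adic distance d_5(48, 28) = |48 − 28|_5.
d_5(48, 28) = 1/5

Step 1 — x − y = 48 − 28 = 20. Step 2 — v_5(20) = 1 (factor: 20 = (5^1 · 4); the sign does not affect v_p). Step 3 — |x − y|_5 = 5^{-1} = 1/5.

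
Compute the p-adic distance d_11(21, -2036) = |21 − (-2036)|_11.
d_11(21, -2036) = 1/121

Step 1 — x − y = 21 − (-2036) = 2057. Step 2 — v_11(2057) = 2 (factor: 2057 = (11^2 · 17); the sign does not affect v_p). Step 3 — |x − y|_11 = 11^{-2} = 1/121.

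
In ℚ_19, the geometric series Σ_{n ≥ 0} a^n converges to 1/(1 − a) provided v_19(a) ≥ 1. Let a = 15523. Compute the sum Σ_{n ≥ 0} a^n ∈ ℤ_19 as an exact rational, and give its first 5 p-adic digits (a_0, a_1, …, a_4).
Σ a^n = 1/(1 − a) = -1/15522;  first 5 digits = (1, 0, 5, 2, 6)

v_19(a) = 2 ≥ 1, so the series converges in ℤ_19 to 1/(1 − a) = 1/(1 − 15523) = -1/15522. Expand this rational in ℤ_19: compute digits iteratively via d_i = x_i mod 19, x_{i+1} = (x_i − d_i)/19. The first 5 digits are (1, 0, 5, 2, 6).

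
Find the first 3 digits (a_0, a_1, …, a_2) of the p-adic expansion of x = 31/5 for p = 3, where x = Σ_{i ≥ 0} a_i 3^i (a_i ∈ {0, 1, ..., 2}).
(a_0, …, a_2) = (2, 2, 1)

v_3(31/5) = 0 (numerator and denominator both coprime to 3), so x ∈ ℤ_3^×. Compute digits iteratively via a_i = x_i mod 3, x_{i+1} = (x_i − a_i)/3, with x_0 = x:
  x_0 = 31/5;  a_0 = 2;  x_1 = (x_0 − 2)/3 = 7/5
  x_1 = 7/5;  a_1 = 2;  x_2 = (x_1 − 2)/3 = -1/5
  x_2 = -1/5;  a_2 = 1;  x_3 = (x_2 − 1)/3 = -2/5
Digits: (2, 2, 1).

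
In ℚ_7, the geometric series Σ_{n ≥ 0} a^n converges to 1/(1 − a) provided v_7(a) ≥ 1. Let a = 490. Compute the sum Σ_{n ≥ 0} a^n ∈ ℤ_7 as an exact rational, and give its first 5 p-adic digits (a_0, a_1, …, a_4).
Σ a^n = 1/(1 − a) = -1/489;  first 5 digits = (1, 0, 3, 1, 2)

v_7(a) = 2 ≥ 1, so the series converges in ℤ_7 to 1/(1 − a) = 1/(1 − 490) = -1/489. Expand this rational in ℤ_7: compute digits iteratively via d_i = x_i mod 7, x_{i+1} = (x_i − d_i)/7. The first 5 digits are (1, 0, 3, 1, 2).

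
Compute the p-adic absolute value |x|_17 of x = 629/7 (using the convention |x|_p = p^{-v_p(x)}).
|629/7|_17 = 1/17

Step 1 — compute v_17(x) by factoring powers of 17 out of the numerator and denominator: v_17(629/7) = 1. Step 2 — apply |x|_p = p^{-v_p(x)} = 17^{-1} = 1/17.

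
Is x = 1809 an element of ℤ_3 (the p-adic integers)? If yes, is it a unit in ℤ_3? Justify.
x ∈ ℤ_3 but not a unit; v_3(x) = 3 > 0

ℤ_3 = {x ∈ ℚ_3 : v_3(x) ≥ 0} and ℤ_3^× = {x ∈ ℤ_3 : v_3(x) = 0}. Here v_3(1809) = v_3(num) − v_3(den) = 3; compare against these criteria.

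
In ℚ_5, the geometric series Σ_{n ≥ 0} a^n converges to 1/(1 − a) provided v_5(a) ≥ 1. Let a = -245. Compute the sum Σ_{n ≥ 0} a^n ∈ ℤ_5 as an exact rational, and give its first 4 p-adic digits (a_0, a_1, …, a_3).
Σ a^n = 1/(1 − a) = 1/246;  first 4 digits = (1, 1, 1, 4)

v_5(a) = 1 ≥ 1, so the series converges in ℤ_5 to 1/(1 − a) = 1/(1 − (-245)) = 1/246. Expand this rational in ℤ_5: compute digits iteratively via d_i = x_i mod 5, x_{i+1} = (x_i − d_i)/5. The first 4 digits are (1, 1, 1, 4).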